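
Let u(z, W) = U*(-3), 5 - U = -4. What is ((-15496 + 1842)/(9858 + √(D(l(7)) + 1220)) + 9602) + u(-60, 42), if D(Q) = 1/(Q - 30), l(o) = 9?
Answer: 19537429550603/2040757825 + 13654*√537999/2040757825 ≈ 9573.6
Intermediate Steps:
U = 9 (U = 5 - 1*(-4) = 5 + 4 = 9)
u(z, W) = -27 (u(z, W) = 9*(-3) = -27)
D(Q) = 1/(-30 + Q)
((-15496 + 1842)/(9858 + √(D(l(7)) + 1220)) + 9602) + u(-60, 42) = ((-15496 + 1842)/(9858 + √(1/(-30 + 9) + 1220)) + 9602) - 27 = (-13654/(9858 + √(1/(-21) + 1220)) + 9602) - 27 = (-13654/(9858 + √(-1/21 + 1220)) + 9602) - 27 = (-13654/(9858 + √(25619/21)) + 9602) - 27 = (-13654/(9858 + √537999/21) + 9602) - 27 = (9602 - 13654/(9858 + √537999/21)) - 27 = 9575 - 13654/(9858 + √537999/21)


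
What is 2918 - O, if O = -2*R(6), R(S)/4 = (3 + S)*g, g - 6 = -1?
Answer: 3278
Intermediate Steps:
g = 5 (g = 6 - 1 = 5)
R(S) = 60 + 20*S (R(S) = 4*((3 + S)*5) = 4*(15 + 5*S) = 60 + 20*S)
O = -360 (O = -2*(60 + 20*6) = -2*(60 + 120) = -2*180 = -360)
2918 - O = 2918 - 1*(-360) = 2918 + 360 = 3278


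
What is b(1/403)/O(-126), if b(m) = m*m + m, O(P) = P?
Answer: -202/10231767 ≈ -1.9742e-5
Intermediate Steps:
b(m) = m + m² (b(m) = m² + m = m + m²)
b(1/403)/O(-126) = ((1 + 1/403)/403)/(-126) = ((1 + 1/403)/403)*(-1/126) = ((1/403)*(404/403))*(-1/126) = (404/162409)*(-1/126) = -202/10231767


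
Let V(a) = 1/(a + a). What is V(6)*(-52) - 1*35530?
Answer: -106603/3 ≈ -35534.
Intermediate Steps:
V(a) = 1/(2*a)
V(6)*(-52) - 1*35530 = ((½)/6)*(-52) - 1*35530 = ((½)*(⅙))*(-52) - 35530 = (1/12)*(-52) - 35530 = -13/3 - 35530 = -106603/3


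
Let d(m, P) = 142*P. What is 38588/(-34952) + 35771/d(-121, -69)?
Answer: -101772076/21403731 ≈ -4.7549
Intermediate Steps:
38588/(-34952) + 35771/d(-121, -69) = 38588/(-34952) + 35771/((142*(-69))) = 38588*(-1/34952) + 35771/(-9798) = -9647/8738 + 35771*(-1/9798) = -9647/8738 - 35771/9798 = -101772076/21403731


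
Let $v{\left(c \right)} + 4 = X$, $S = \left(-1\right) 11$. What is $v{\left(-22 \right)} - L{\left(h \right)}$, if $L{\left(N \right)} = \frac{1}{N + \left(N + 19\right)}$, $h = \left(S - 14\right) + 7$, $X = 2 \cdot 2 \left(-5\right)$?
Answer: $- \frac{407}{17} \approx -23.941$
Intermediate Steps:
$X = -20$ ($X = 4 \left(-5\right) = -20$)
$S = -11$
$h = -18$ ($h = \left(-11 - 14\right) + 7 = -25 + 7 = -18$)
$v{\left(c \right)} = -24$ ($v{\left(c \right)} = -4 - 20 = -24$)
$L{\left(N \right)} = \frac{1}{19 + 2 N}$ ($L{\left(N \right)} = \frac{1}{N + \left(19 + N\right)} = \frac{1}{19 + 2 N}$)
$v{\left(-22 \right)} - L{\left(h \right)} = -24 - \frac{1}{19 + 2 \left(-18\right)} = -24 - \frac{1}{19 - 36} = -24 - \frac{1}{-17} = -24 - - \frac{1}{17} = -24 + \frac{1}{17} = - \frac{407}{17}$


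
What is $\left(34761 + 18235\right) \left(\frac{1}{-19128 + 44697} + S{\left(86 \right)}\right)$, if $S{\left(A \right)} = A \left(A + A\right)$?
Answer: $\frac{20043969530404}{25569} \approx 7.8392 \cdot 10^{8}$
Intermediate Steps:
$S{\left(A \right)} = 2 A^{2}$ ($S{\left(A \right)} = A 2 A = 2 A^{2}$)
$\left(34761 + 18235\right) \left(\frac{1}{-19128 + 44697} + S{\left(86 \right)}\right) = \left(34761 + 18235\right) \left(\frac{1}{-19128 + 44697} + 2 \cdot 86^{2}\right) = 52996 \left(\frac{1}{25569} + 2 \cdot 7396\right) = 52996 \left(\frac{1}{25569} + 14792\right) = 52996 \cdot \frac{378216649}{25569} = \frac{20043969530404}{25569}$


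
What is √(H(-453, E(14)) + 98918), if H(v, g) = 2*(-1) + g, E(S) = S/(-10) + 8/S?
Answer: √121171085/35 ≈ 314.51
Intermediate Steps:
E(S) = 8/S - S/10 (E(S) = S*(-⅒) + 8/S = -S/10 + 8/S = 8/S - S/10)
H(v, g) = -2 + g
√(H(-453, E(14)) + 98918) = √((-2 + (8/14 - ⅒*14)) + 98918) = √((-2 + (8*(1/14) - 7/5)) + 98918) = √((-2 + (4/7 - 7/5)) + 98918) = √((-2 - 29/35) + 98918) = √(-99/35 + 98918) = √(3462031/35) = √121171085/35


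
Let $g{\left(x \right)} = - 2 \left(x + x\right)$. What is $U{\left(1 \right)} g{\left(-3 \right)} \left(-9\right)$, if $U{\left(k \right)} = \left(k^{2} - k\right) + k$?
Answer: $-108$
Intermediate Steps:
$g{\left(x \right)} = - 4 x$ ($g{\left(x \right)} = - 2 \cdot 2 x = - 4 x$)
$U{\left(k \right)} = k^{2}$
$U{\left(1 \right)} g{\left(-3 \right)} \left(-9\right) = 1^{2} \left(\left(-4\right) \left(-3\right)\right) \left(-9\right) = 1 \cdot 12 \left(-9\right) = 12 \left(-9\right) = -108$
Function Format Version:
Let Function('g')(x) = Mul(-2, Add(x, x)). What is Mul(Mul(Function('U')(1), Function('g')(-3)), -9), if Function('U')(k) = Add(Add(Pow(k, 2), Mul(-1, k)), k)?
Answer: -108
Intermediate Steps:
Function('g')(x) = Mul(-4, x) (Function('g')(x) = Mul(-2, Mul(2, x)) = Mul(-4, x))
Function('U')(k) = Pow(k, 2)
Mul(Mul(Function('U')(1), Function('g')(-3)), -9) = Mul(Mul(Pow(1, 2), Mul(-4, -3)), -9) = Mul(Mul(1, 12), -9) = Mul(12, -9) = -108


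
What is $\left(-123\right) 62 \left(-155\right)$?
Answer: $1182030$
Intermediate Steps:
$\left(-123\right) 62 \left(-155\right) = \left(-7626\right) \left(-155\right) = 1182030$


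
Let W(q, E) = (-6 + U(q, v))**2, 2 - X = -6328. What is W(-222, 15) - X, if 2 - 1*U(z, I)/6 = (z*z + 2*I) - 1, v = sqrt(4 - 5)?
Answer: 87433752390 + 7096608*I ≈ 8.7434e+10 + 7.0966e+6*I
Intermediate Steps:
X = 6330 (X = 2 - 1*(-6328) = 2 + 6328 = 6330)
v = I (v = sqrt(-1) = I ≈ 1.0*I)
U(z, I) = 18 - 12*I - 6*z**2 (U(z, I) = 12 - 6*((z*z + 2*I) - 1) = 12 - 6*((z**2 + 2*I) - 1) = 12 - 6*(-1 + z**2 + 2*I) = 12 + (6 - 12*I - 6*z**2) = 18 - 12*I - 6*z**2)
W(q, E) = (12 - 12*I - 6*q**2)**2 (W(q, E) = (-6 + (18 - 12*I - 6*q**2))**2 = (12 - 12*I - 6*q**2)**2)
W(-222, 15) - X = 36*(-2 + (-222)**2 + 2*I)**2 - 1*6330 = 36*(-2 + 49284 + 2*I)**2 - 6330 = 36*(49282 + 2*I)**2 - 6330 = -6330 + 36*(49282 + 2*I)**2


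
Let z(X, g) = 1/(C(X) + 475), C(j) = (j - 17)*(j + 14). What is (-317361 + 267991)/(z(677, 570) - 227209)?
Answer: 11269566475/51864430407 ≈ 0.21729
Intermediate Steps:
C(j) = (-17 + j)*(14 + j)
z(X, g) = 1/(237 + X**2 - 3*X) (z(X, g) = 1/((-238 + X**2 - 3*X) + 475) = 1/(237 + X**2 - 3*X))
(-317361 + 267991)/(z(677, 570) - 227209) = (-317361 + 267991)/(1/(237 + 677**2 - 3*677) - 227209) = -49370/(1/(237 + 458329 - 2031) - 227209) = -49370/(1/456535 - 227209) = -49370/(-103728860814/456535) = -49370*(-456535/103728860814) = 11269566475/51864430407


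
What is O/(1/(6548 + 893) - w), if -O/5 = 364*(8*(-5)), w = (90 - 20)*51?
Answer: -41669600/2043413 ≈ -20.392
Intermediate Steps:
w = 3570 (w = 70*51 = 3570)
O = 72800 (O = -1820*8*(-5) = -1820*(-40) = -5*(-14560) = 72800)
O/(1/(6548 + 893) - w) = 72800/(1/(6548 + 893) - 1*3570) = 72800/(1/7441 - 3570) = 72800/(-26564369/7441) = 72800*(-7441/26564369) = -41669600/2043413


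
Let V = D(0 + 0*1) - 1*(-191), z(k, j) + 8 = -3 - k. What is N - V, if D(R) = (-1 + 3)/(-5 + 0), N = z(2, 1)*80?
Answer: -6153/5 ≈ -1230.6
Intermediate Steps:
z(k, j) = -11 - k (z(k, j) = -8 + (-3 - k) = -11 - k)
N = -1040 (N = (-11 - 1*2)*80 = (-11 - 2)*80 = -13*80 = -1040)
D(R) = -⅖ (D(R) = 2/(-5) = 2*(-⅕) = -⅖)
V = 953/5 (V = -⅖ - 1*(-191) = -⅖ + 191 = 953/5 ≈ 190.60)
N - V = -1040 - 1*953/5 = -1040 - 953/5 = -6153/5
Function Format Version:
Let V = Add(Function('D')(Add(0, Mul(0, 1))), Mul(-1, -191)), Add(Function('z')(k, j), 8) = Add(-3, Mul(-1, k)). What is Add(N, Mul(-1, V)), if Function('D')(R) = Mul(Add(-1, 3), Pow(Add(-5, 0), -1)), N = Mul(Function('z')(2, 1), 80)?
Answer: Rational(-6153, 5) ≈ -1230.6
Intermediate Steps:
Function('z')(k, j) = Add(-11, Mul(-1, k)) (Function('z')(k, j) = Add(-8, Add(-3, Mul(-1, k))) = Add(-11, Mul(-1, k)))
N = -1040 (N = Mul(Add(-11, Mul(-1, 2)), 80) = Mul(Add(-11, -2), 80) = Mul(-13, 80) = -1040)
Function('D')(R) = Rational(-2, 5) (Function('D')(R) = Mul(2, Pow(-5, -1)) = Mul(2, Rational(-1, 5)) = Rational(-2, 5))
V = Rational(953, 5) (V = Add(Rational(-2, 5), Mul(-1, -191)) = Add(Rational(-2, 5), 191) = Rational(953, 5) ≈ 190.60)
Add(N, Mul(-1, V)) = Add(-1040, Mul(-1, Rational(953, 5))) = Add(-1040, Rational(-953, 5)) = Rational(-6153, 5)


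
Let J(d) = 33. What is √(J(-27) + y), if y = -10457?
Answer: 2*I*√2606 ≈ 102.1*I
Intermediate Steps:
√(J(-27) + y) = √(33 - 10457) = √(-10424) = 2*I*√2606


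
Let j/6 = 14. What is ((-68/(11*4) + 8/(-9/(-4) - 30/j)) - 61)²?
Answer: 1156000000/339889 ≈ 3401.1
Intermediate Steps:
j = 84 (j = 6*14 = 84)
((-68/(11*4) + 8/(-9/(-4) - 30/j)) - 61)² = ((-68/(11*4) + 8/(-9/(-4) - 30/84)) - 61)² = ((-68/44 + 8/(-9*(-¼) - 30*1/84)) - 61)² = ((-68*1/44 + 8/(9/4 - 5/14)) - 61)² = ((-17/11 + 8/(53/28)) - 61)² = ((-17/11 + 8*(28/53)) - 61)² = ((-17/11 + 224/53) - 61)² = (1563/583 - 61)² = (-34000/583)² = 1156000000/339889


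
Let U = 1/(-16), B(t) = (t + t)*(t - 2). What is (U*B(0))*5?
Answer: 0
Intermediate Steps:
B(t) = 2*t*(-2 + t) (B(t) = (2*t)*(-2 + t) = 2*t*(-2 + t))
U = -1/16 ≈ -0.062500
(U*B(0))*5 = -0*(-2 + 0)/8*5 = -0*(-2)/8*5 = -1/16*0*5 = 0*5 = 0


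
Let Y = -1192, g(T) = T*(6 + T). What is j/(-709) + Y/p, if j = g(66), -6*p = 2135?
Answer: -5074752/1513715 ≈ -3.3525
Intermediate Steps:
p = -2135/6 (p = -1/6*2135 = -2135/6 ≈ -355.83)
j = 4752 (j = 66*(6 + 66) = 66*72 = 4752)
j/(-709) + Y/p = 4752/(-709) - 1192/(-2135/6) = 4752*(-1/709) - 1192*(-6/2135) = -4752/709 + 7152/2135 = -5074752/1513715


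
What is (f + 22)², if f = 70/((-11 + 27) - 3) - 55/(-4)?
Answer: 4575321/2704 ≈ 1692.1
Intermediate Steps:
f = 995/52 (f = 70/(16 - 3) - 55*(-¼) = 70/13 + 55/4 = 995/52 ≈ 19.135)
(f + 22)² = (995/52 + 22)² = (2139/52)² = 4575321/2704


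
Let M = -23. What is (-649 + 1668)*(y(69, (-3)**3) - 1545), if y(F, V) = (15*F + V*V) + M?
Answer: 199724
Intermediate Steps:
y(F, V) = -23 + V**2 + 15*F (y(F, V) = (15*F + V*V) - 23 = (15*F + V**2) - 23 = (V**2 + 15*F) - 23 = -23 + V**2 + 15*F)
(-649 + 1668)*(y(69, (-3)**3) - 1545) = (-649 + 1668)*((-23 + ((-3)**3)**2 + 15*69) - 1545) = 1019*((-23 + (-27)**2 + 1035) - 1545) = 1019*((-23 + 729 + 1035) - 1545) = 1019*(1741 - 1545) = 1019*196 = 199724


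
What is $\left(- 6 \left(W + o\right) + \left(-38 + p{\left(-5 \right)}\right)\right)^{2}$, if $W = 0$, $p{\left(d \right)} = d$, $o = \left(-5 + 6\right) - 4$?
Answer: $625$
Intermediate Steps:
$o = -3$ ($o = 1 - 4 = -3$)
$\left(- 6 \left(W + o\right) + \left(-38 + p{\left(-5 \right)}\right)\right)^{2} = \left(- 6 \left(0 - 3\right) - 43\right)^{2} = \left(\left(-6\right) \left(-3\right) - 43\right)^{2} = \left(18 - 43\right)^{2} = \left(-25\right)^{2} = 625$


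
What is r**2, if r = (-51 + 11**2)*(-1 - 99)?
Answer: 49000000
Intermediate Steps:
r = -7000 (r = (-51 + 121)*(-100) = 70*(-100) = -7000)
r**2 = (-7000)**2 = 49000000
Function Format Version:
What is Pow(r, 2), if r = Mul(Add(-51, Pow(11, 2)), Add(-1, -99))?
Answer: 49000000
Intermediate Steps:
r = -7000 (r = Mul(Add(-51, 121), -100) = Mul(70, -100) = -7000)
Pow(r, 2) = Pow(-7000, 2) = 49000000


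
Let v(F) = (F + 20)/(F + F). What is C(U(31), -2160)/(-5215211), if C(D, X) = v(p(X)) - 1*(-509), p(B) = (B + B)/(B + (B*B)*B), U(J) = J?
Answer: -46657029/10430422 ≈ -4.4732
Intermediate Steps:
p(B) = 2*B/(B + B³) (p(B) = (2*B)/(B + B²*B) = (2*B)/(B + B³) = 2*B/(B + B³))
v(F) = (20 + F)/(2*F) (v(F) = (20 + F)/((2*F)) = (20 + F)*(1/(2*F)) = (20 + F)/(2*F))
C(D, X) = 509 + (½ + X²/2)*(20 + 2/(1 + X²))/2 (C(D, X) = (20 + 2/(1 + X²))/(2*((2/(1 + X²)))) - 1*(-509) = (½ + X²/2)*(20 + 2/(1 + X²))/2 + 509 = 509 + (½ + X²/2)*(20 + 2/(1 + X²))/2)
C(U(31), -2160)/(-5215211) = (1029/2 + 5*(-2160)²)/(-5215211) = (1029/2 + 5*4665600)*(-1/5215211) = (1029/2 + 23328000)*(-1/5215211) = (46657029/2)*(-1/5215211) = -46657029/10430422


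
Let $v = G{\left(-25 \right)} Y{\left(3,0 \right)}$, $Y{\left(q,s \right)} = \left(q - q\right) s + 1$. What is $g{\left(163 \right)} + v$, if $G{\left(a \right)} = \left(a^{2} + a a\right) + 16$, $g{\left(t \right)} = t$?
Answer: $1429$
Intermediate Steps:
$Y{\left(q,s \right)} = 1$ ($Y{\left(q,s \right)} = 0 s + 1 = 0 + 1 = 1$)
$G{\left(a \right)} = 16 + 2 a^{2}$ ($G{\left(a \right)} = \left(a^{2} + a^{2}\right) + 16 = 2 a^{2} + 16 = 16 + 2 a^{2}$)
$v = 1266$ ($v = \left(16 + 2 \left(-25\right)^{2}\right) 1 = \left(16 + 2 \cdot 625\right) 1 = \left(16 + 1250\right) 1 = 1266 \cdot 1 = 1266$)
$g{\left(163 \right)} + v = 163 + 1266 = 1429$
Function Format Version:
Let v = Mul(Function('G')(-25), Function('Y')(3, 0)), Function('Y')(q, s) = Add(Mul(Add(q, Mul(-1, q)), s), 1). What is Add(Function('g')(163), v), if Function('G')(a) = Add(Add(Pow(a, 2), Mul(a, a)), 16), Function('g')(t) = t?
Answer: 1429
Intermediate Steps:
Function('Y')(q, s) = 1 (Function('Y')(q, s) = Add(Mul(0, s), 1) = Add(0, 1) = 1)
Function('G')(a) = Add(16, Mul(2, Pow(a, 2))) (Function('G')(a) = Add(Add(Pow(a, 2), Pow(a, 2)), 16) = Add(Mul(2, Pow(a, 2)), 16) = Add(16, Mul(2, Pow(a, 2))))
v = 1266 (v = Mul(Add(16, Mul(2, Pow(-25, 2))), 1) = Mul(Add(16, Mul(2, 625)), 1) = Mul(Add(16, 1250), 1) = Mul(1266, 1) = 1266)
Add(Function('g')(163), v) = Add(163, 1266) = 1429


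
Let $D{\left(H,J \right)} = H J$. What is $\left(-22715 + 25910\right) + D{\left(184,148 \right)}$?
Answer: $30427$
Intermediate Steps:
$\left(-22715 + 25910\right) + D{\left(184,148 \right)} = \left(-22715 + 25910\right) + 184 \cdot 148 = 3195 + 27232 = 30427$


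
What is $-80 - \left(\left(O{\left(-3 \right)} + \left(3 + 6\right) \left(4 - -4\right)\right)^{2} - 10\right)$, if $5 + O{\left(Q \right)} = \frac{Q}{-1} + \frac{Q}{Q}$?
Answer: $-5111$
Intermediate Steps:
$O{\left(Q \right)} = -4 - Q$ ($O{\left(Q \right)} = -5 + \left(\frac{Q}{-1} + \frac{Q}{Q}\right) = -5 + \left(Q \left(-1\right) + 1\right) = -5 - \left(-1 + Q\right) = -4 - Q$)
$-80 - \left(\left(O{\left(-3 \right)} + \left(3 + 6\right) \left(4 - -4\right)\right)^{2} - 10\right) = -80 - \left(\left(\left(-4 - -3\right) + \left(3 + 6\right) \left(4 - -4\right)\right)^{2} - 10\right) = -80 - \left(\left(\left(-4 + 3\right) + 9 \left(4 + 4\right)\right)^{2} - 10\right) = -80 - \left(\left(-1 + 9 \cdot 8\right)^{2} - 10\right) = -80 - \left(\left(-1 + 72\right)^{2} - 10\right) = -80 - \left(71^{2} - 10\right) = -80 - \left(5041 - 10\right) = -80 - 5031 = -5111$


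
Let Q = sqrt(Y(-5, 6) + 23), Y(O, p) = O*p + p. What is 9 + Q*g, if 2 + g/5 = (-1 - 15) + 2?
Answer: 9 - 80*I ≈ 9.0 - 80.0*I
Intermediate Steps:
Y(O, p) = p + O*p
g = -80 (g = -10 + 5*((-1 - 15) + 2) = -10 + 5*(-16 + 2) = -10 + 5*(-14) = -10 - 70 = -80)
Q = I (Q = sqrt(6*(1 - 5) + 23) = sqrt(6*(-4) + 23) = sqrt(-24 + 23) = sqrt(-1) = I ≈ 1.0*I)
9 + Q*g = 9 + I*(-80) = 9 - 80*I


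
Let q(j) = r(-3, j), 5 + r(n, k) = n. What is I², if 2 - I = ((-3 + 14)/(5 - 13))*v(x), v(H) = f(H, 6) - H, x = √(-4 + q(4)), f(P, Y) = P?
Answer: 4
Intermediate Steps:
r(n, k) = -5 + n
q(j) = -8 (q(j) = -5 - 3 = -8)
x = 2*I*√3 (x = √(-4 - 8) = √(-12) = 2*I*√3 ≈ 3.4641*I)
v(H) = 0 (v(H) = H - H = 0)
I = 2 (I = 2 - (-3 + 14)/(5 - 13)*0 = 2 - 11/(-8)*0 = 2 - 11*(-⅛)*0 = 2 - (-11)*0/8 = 2 - 1*0 = 2 + 0 = 2)
I² = 2² = 4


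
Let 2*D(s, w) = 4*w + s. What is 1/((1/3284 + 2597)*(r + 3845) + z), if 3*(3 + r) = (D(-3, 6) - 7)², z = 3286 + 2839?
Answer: 39408/393859495997 ≈ 1.0006e-7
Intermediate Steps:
D(s, w) = s/2 + 2*w (D(s, w) = (4*w + s)/2 = (s + 4*w)/2 = s/2 + 2*w)
z = 6125
r = 13/12 (r = -3 + (((½)*(-3) + 2*6) - 7)²/3 = -3 + ((-3/2 + 12) - 7)²/3 = -3 + (21/2 - 7)²/3 = -3 + (7/2)²/3 = -3 + (⅓)*(49/4) = -3 + 49/12 = 13/12 ≈ 1.0833)
1/((1/3284 + 2597)*(r + 3845) + z) = 1/((1/3284 + 2597)*(13/12 + 3845) + 6125) = 1/((1/3284 + 2597)*(46153/12) + 6125) = 1/((8528549/3284)*(46153/12) + 6125) = 1/(393618121997/39408 + 6125) = 1/(393859495997/39408) = 39408/393859495997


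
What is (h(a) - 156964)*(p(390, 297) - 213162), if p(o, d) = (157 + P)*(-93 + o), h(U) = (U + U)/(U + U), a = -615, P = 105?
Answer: 21244628124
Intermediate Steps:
h(U) = 1 (h(U) = (2*U)/((2*U)) = (2*U)*(1/(2*U)) = 1)
p(o, d) = -24366 + 262*o (p(o, d) = (157 + 105)*(-93 + o) = 262*(-93 + o) = -24366 + 262*o)
(h(a) - 156964)*(p(390, 297) - 213162) = (1 - 156964)*((-24366 + 262*390) - 213162) = -156963*((-24366 + 102180) - 213162) = -156963*(77814 - 213162) = -156963*(-135348) = 21244628124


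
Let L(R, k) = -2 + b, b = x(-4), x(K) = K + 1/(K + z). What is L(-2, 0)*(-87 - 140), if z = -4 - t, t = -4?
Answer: 5675/4 ≈ 1418.8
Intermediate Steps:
z = 0 (z = -4 - 1*(-4) = -4 + 4 = 0)
x(K) = K + 1/K (x(K) = K + 1/(K + 0) = K + 1/K)
b = -17/4 (b = -4 + 1/(-4) = -4 - 1/4 = -17/4 ≈ -4.2500)
L(R, k) = -25/4 (L(R, k) = -2 - 17/4 = -25/4)
L(-2, 0)*(-87 - 140) = -25*(-87 - 140)/4 = -25/4*(-227) = 5675/4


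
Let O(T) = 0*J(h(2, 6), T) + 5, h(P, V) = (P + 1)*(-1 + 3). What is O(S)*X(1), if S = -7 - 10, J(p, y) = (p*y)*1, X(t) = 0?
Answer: 0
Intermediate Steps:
h(P, V) = 2 + 2*P (h(P, V) = (1 + P)*2 = 2 + 2*P)
J(p, y) = p*y
S = -17
O(T) = 5 (O(T) = 0*((2 + 2*2)*T) + 5 = 0*((2 + 4)*T) + 5 = 0*(6*T) + 5 = 0 + 5 = 5)
O(S)*X(1) = 5*0 = 0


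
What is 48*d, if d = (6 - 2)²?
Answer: 768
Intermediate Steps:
d = 16 (d = 4² = 16)
48*d = 48*16 = 768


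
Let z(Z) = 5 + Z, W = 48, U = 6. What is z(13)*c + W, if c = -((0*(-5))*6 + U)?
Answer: -60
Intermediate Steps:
c = -6 (c = -((0*(-5))*6 + 6) = -(0*6 + 6) = -(0 + 6) = -1*6 = -6)
z(13)*c + W = (5 + 13)*(-6) + 48 = 18*(-6) + 48 = -108 + 48 = -60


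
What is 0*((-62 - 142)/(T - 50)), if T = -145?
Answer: 0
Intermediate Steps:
0*((-62 - 142)/(T - 50)) = 0*((-62 - 142)/(-145 - 50)) = 0*(-204/(-195)) = 0*(-204*(-1/195)) = 0*(68/65) = 0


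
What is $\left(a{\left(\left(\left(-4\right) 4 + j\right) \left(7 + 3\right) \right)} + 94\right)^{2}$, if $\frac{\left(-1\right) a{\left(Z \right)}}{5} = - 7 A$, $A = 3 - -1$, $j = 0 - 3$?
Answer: $54756$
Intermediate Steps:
$j = -3$
$A = 4$ ($A = 3 + 1 = 4$)
$a{\left(Z \right)} = 140$ ($a{\left(Z \right)} = - 5 \left(\left(-7\right) 4\right) = \left(-5\right) \left(-28\right) = 140$)
$\left(a{\left(\left(\left(-4\right) 4 + j\right) \left(7 + 3\right) \right)} + 94\right)^{2} = \left(140 + 94\right)^{2} = 234^{2} = 54756$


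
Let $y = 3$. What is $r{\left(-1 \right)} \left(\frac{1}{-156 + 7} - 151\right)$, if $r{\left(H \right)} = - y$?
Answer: $\frac{67500}{149} \approx 453.02$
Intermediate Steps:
$r{\left(H \right)} = -3$ ($r{\left(H \right)} = \left(-1\right) 3 = -3$)
$r{\left(-1 \right)} \left(\frac{1}{-156 + 7} - 151\right) = - 3 \left(\frac{1}{-156 + 7} - 151\right) = - 3 \left(\frac{1}{-149} - 151\right) = - 3 \left(- \frac{1}{149} - 151\right) = \left(-3\right) \left(- \frac{22500}{149}\right) = \frac{67500}{149}$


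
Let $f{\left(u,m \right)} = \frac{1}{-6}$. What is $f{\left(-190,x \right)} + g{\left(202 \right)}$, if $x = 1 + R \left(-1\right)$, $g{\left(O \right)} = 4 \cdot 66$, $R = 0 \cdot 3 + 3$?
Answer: $\frac{1583}{6} \approx 263.83$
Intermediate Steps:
$R = 3$ ($R = 0 + 3 = 3$)
$g{\left(O \right)} = 264$
$x = -2$ ($x = 1 + 3 \left(-1\right) = 1 - 3 = -2$)
$f{\left(u,m \right)} = - \frac{1}{6}$
$f{\left(-190,x \right)} + g{\left(202 \right)} = - \frac{1}{6} + 264 = \frac{1583}{6}$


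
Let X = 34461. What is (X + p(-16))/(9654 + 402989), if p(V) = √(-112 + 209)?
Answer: 4923/58949 + √97/412643 ≈ 0.083537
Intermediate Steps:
p(V) = √97
(X + p(-16))/(9654 + 402989) = (34461 + √97)/(9654 + 402989) = (34461 + √97)/412643 = (34461 + √97)*(1/412643) = 4923/58949 + √97/412643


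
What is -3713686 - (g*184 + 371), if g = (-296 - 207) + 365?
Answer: -3688665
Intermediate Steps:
g = -138 (g = -503 + 365 = -138)
-3713686 - (g*184 + 371) = -3713686 - (-138*184 + 371) = -3713686 - (-25392 + 371) = -3713686 - 1*(-25021) = -3713686 + 25021 = -3688665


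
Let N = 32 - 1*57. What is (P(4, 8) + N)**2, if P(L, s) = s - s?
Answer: 625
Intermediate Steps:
P(L, s) = 0
N = -25 (N = 32 - 57 = -25)
(P(4, 8) + N)**2 = (0 - 25)**2 = (-25)**2 = 625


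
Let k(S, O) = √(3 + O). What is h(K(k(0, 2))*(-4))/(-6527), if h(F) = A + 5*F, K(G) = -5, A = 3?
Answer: -103/6527 ≈ -0.015781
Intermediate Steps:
h(F) = 3 + 5*F
h(K(k(0, 2))*(-4))/(-6527) = (3 + 5*(-5*(-4)))/(-6527) = (3 + 5*20)*(-1/6527) = (3 + 100)*(-1/6527) = 103*(-1/6527) = -103/6527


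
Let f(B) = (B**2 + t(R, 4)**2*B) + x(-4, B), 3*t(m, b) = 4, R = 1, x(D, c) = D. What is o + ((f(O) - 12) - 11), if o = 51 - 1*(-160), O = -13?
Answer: 2969/9 ≈ 329.89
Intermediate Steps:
o = 211 (o = 51 + 160 = 211)
t(m, b) = 4/3 (t(m, b) = (1/3)*4 = 4/3)
f(B) = -4 + B**2 + 16*B/9 (f(B) = (B**2 + (4/3)**2*B) - 4 = (B**2 + 16*B/9) - 4 = -4 + B**2 + 16*B/9)
o + ((f(O) - 12) - 11) = 211 + (((-4 + (-13)**2 + (16/9)*(-13)) - 12) - 11) = 211 + (((-4 + 169 - 208/9) - 12) - 11) = 211 + ((1277/9 - 12) - 11) = 211 + (1169/9 - 11) = 211 + 1070/9 = 2969/9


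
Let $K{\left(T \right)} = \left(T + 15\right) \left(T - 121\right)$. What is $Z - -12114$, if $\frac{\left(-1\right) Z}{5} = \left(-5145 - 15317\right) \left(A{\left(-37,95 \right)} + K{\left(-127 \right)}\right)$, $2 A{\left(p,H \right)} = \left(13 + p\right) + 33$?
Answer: $2842235069$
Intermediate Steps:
$A{\left(p,H \right)} = 23 + \frac{p}{2}$ ($A{\left(p,H \right)} = \frac{\left(13 + p\right) + 33}{2} = \frac{46 + p}{2} = 23 + \frac{p}{2}$)
$K{\left(T \right)} = \left(-121 + T\right) \left(15 + T\right)$ ($K{\left(T \right)} = \left(15 + T\right) \left(-121 + T\right) = \left(-121 + T\right) \left(15 + T\right)$)
$Z = 2842222955$ ($Z = - 5 \left(-5145 - 15317\right) \left(\left(23 + \frac{1}{2} \left(-37\right)\right) - \left(-11647 - 16129\right)\right) = - 5 \left(- 20462 \left(\left(23 - \frac{37}{2}\right) + \left(-1815 + 16129 + 13462\right)\right)\right) = - 5 \left(- 20462 \left(\frac{9}{2} + 27776\right)\right) = - 5 \left(\left(-20462\right) \frac{55561}{2}\right) = \left(-5\right) \left(-568444591\right) = 2842222955$)
$Z - -12114 = 2842222955 - -12114 = 2842222955 + 12114 = 2842235069$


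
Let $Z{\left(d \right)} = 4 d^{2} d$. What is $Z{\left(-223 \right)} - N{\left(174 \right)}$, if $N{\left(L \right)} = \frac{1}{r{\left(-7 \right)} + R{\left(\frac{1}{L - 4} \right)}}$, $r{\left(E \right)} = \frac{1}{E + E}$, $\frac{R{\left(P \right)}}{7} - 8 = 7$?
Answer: $- \frac{65162295706}{1469} \approx -4.4358 \cdot 10^{7}$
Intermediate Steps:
$R{\left(P \right)} = 105$ ($R{\left(P \right)} = 56 + 7 \cdot 7 = 56 + 49 = 105$)
$r{\left(E \right)} = \frac{1}{2 E}$
$Z{\left(d \right)} = 4 d^{3}$
$N{\left(L \right)} = \frac{14}{1469}$ ($N{\left(L \right)} = \frac{1}{\frac{1}{2 \left(-7\right)} + 105} = \frac{1}{\frac{1}{2} \left(- \frac{1}{7}\right) + 105} = \frac{1}{- \frac{1}{14} + 105} = \frac{1}{\frac{1469}{14}} = \frac{14}{1469}$)
$Z{\left(-223 \right)} - N{\left(174 \right)} = 4 \left(-223\right)^{3} - \frac{14}{1469} = 4 \left(-11089567\right) - \frac{14}{1469} = -44358268 - \frac{14}{1469} = - \frac{65162295706}{1469}$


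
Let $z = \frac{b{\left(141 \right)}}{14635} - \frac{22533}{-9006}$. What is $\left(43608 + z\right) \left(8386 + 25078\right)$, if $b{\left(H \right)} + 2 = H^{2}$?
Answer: $\frac{32059436382814996}{21967135} \approx 1.4594 \cdot 10^{9}$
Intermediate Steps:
$b{\left(H \right)} = -2 + H^{2}$
$z = \frac{169600243}{43934270}$ ($z = \frac{-2 + 141^{2}}{14635} - \frac{22533}{-9006} = \left(-2 + 19881\right) \frac{1}{14635} - - \frac{7511}{3002} = 19879 \cdot \frac{1}{14635} + \frac{7511}{3002} = \frac{19879}{14635} + \frac{7511}{3002} = \frac{169600243}{43934270} \approx 3.8603$)
$\left(43608 + z\right) \left(8386 + 25078\right) = \left(43608 + \frac{169600243}{43934270}\right) \left(8386 + 25078\right) = \frac{1916055246403}{43934270} \cdot 33464 = \frac{32059436382814996}{21967135}$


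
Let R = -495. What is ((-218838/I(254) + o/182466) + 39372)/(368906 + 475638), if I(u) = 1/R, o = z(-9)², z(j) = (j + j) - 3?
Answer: 2196975425917/17122285056 ≈ 128.31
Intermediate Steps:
z(j) = -3 + 2*j (z(j) = 2*j - 3 = -3 + 2*j)
o = 441 (o = (-3 + 2*(-9))² = (-3 - 18)² = (-21)² = 441)
I(u) = -1/495 (I(u) = 1/(-495) = -1/495)
((-218838/I(254) + o/182466) + 39372)/(368906 + 475638) = ((-218838/(-1/495) + 441/182466) + 39372)/(368906 + 475638) = ((-218838*(-495) + 441*(1/182466)) + 39372)/844544 = ((108324810 + 49/20274) + 39372)*(1/844544) = (2196177197989/20274 + 39372)*(1/844544) = (2196975425917/20274)*(1/844544) = 2196975425917/17122285056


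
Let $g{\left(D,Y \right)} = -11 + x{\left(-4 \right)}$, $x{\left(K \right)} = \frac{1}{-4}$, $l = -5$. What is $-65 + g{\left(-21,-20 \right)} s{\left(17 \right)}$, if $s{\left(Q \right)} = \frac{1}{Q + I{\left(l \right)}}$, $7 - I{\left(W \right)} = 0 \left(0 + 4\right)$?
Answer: $- \frac{2095}{32} \approx -65.469$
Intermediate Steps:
$x{\left(K \right)} = - \frac{1}{4}$
$I{\left(W \right)} = 7$ ($I{\left(W \right)} = 7 - 0 \left(0 + 4\right) = 7 - 0 \cdot 4 = 7 - 0 = 7 + 0 = 7$)
$g{\left(D,Y \right)} = - \frac{45}{4}$ ($g{\left(D,Y \right)} = -11 - \frac{1}{4} = - \frac{45}{4}$)
$s{\left(Q \right)} = \frac{1}{7 + Q}$ ($s{\left(Q \right)} = \frac{1}{Q + 7} = \frac{1}{7 + Q}$)
$-65 + g{\left(-21,-20 \right)} s{\left(17 \right)} = -65 - \frac{45}{4 \left(7 + 17\right)} = -65 - \frac{45}{4 \cdot 24} = -65 - \frac{15}{32} = - \frac{2095}{32}$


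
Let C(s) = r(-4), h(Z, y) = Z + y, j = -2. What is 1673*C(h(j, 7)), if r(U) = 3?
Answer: 5019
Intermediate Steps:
C(s) = 3
1673*C(h(j, 7)) = 1673*3 = 5019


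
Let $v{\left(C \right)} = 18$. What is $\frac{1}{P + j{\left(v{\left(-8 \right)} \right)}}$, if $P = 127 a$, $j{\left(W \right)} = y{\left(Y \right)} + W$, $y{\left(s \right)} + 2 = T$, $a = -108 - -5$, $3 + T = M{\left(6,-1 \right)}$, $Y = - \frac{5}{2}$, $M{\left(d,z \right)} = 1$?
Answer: $- \frac{1}{13067} \approx -7.6529 \cdot 10^{-5}$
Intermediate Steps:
$Y = - \frac{5}{2}$ ($Y = \left(-5\right) \frac{1}{2} = - \frac{5}{2} \approx -2.5$)
$T = -2$ ($T = -3 + 1 = -2$)
$a = -103$ ($a = -108 + 5 = -103$)
$y{\left(s \right)} = -4$ ($y{\left(s \right)} = -2 - 2 = -4$)
$j{\left(W \right)} = -4 + W$
$P = -13081$ ($P = 127 \left(-103\right) = -13081$)
$\frac{1}{P + j{\left(v{\left(-8 \right)} \right)}} = \frac{1}{-13081 + \left(-4 + 18\right)} = \frac{1}{-13081 + 14} = \frac{1}{-13067} = - \frac{1}{13067}$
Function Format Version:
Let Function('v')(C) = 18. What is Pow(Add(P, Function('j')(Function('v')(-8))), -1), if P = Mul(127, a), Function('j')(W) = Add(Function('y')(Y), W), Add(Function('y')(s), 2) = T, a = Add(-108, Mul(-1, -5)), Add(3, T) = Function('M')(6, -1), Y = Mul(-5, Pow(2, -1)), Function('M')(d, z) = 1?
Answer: Rational(-1, 13067) ≈ -7.6529e-5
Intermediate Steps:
Y = Rational(-5, 2) (Y = Mul(-5, Rational(1, 2)) = Rational(-5, 2) ≈ -2.5000)
T = -2 (T = Add(-3, 1) = -2)
a = -103 (a = Add(-108, 5) = -103)
Function('y')(s) = -4 (Function('y')(s) = Add(-2, -2) = -4)
Function('j')(W) = Add(-4, W)
P = -13081 (P = Mul(127, -103) = -13081)
Pow(Add(P, Function('j')(Function('v')(-8))), -1) = Pow(Add(-13081, Add(-4, 18)), -1) = Pow(Add(-13081, 14), -1) = Pow(-13067, -1) = Rational(-1, 13067)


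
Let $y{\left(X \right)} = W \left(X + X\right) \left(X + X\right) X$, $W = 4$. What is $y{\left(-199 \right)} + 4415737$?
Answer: $-121673847$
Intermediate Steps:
$y{\left(X \right)} = 16 X^{3}$ ($y{\left(X \right)} = 4 \left(X + X\right) \left(X + X\right) X = 4 \cdot 2 X 2 X X = 4 \cdot 4 X^{2} X = 4 \cdot 4 X^{3} = 16 X^{3}$)
$y{\left(-199 \right)} + 4415737 = 16 \left(-199\right)^{3} + 4415737 = 16 \left(-7880599\right) + 4415737 = -126089584 + 4415737 = -121673847$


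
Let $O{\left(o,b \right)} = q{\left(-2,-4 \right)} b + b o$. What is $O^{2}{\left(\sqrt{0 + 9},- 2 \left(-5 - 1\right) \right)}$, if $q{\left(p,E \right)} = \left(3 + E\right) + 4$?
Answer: $5184$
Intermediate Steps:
$q{\left(p,E \right)} = 7 + E$
$O{\left(o,b \right)} = 3 b + b o$ ($O{\left(o,b \right)} = \left(7 - 4\right) b + b o = 3 b + b o$)
$O^{2}{\left(\sqrt{0 + 9},- 2 \left(-5 - 1\right) \right)} = \left(- 2 \left(-5 - 1\right) \left(3 + \sqrt{0 + 9}\right)\right)^{2} = \left(- 2 \left(-5 - 1\right) \left(3 + \sqrt{9}\right)\right)^{2} = \left(\left(-2\right) \left(-6\right) \left(3 + 3\right)\right)^{2} = \left(12 \cdot 6\right)^{2} = 72^{2} = 5184$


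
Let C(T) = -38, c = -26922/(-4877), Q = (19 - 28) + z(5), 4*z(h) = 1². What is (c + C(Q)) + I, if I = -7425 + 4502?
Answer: -14413875/4877 ≈ -2955.5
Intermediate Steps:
I = -2923
z(h) = ¼ (z(h) = (¼)*1² = (¼)*1 = ¼)
Q = -35/4 (Q = (19 - 28) + ¼ = -9 + ¼ = -35/4 ≈ -8.7500)
c = 26922/4877 (c = -26922*(-1/4877) = 26922/4877 ≈ 5.5202)
(c + C(Q)) + I = (26922/4877 - 38) - 2923 = -158404/4877 - 2923 = -14413875/4877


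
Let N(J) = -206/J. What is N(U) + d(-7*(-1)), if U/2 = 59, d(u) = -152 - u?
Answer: -9484/59 ≈ -160.75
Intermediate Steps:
U = 118 (U = 2*59 = 118)
N(U) + d(-7*(-1)) = -206/118 + (-152 - (-7)*(-1)) = -206*1/118 + (-152 - 1*7) = -103/59 + (-152 - 7) = -103/59 - 159 = -9484/59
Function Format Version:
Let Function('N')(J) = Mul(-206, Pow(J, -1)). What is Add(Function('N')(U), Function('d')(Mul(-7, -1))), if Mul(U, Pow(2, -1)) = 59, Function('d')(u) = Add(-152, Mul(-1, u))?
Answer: Rational(-9484, 59) ≈ -160.75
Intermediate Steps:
U = 118 (U = Mul(2, 59) = 118)
Add(Function('N')(U), Function('d')(Mul(-7, -1))) = Add(Mul(-206, Pow(118, -1)), Add(-152, Mul(-1, Mul(-7, -1)))) = Add(Mul(-206, Rational(1, 118)), Add(-152, Mul(-1, 7))) = Add(Rational(-103, 59), Add(-152, -7)) = Add(Rational(-103, 59), -159) = Rational(-9484, 59)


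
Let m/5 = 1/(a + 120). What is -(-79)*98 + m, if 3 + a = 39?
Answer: 1207757/156 ≈ 7742.0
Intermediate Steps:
a = 36 (a = -3 + 39 = 36)
m = 5/156 (m = 5/(36 + 120) = 5/156 ≈ 0.032051)
-(-79)*98 + m = -(-79)*98 + 5/156 = -79*(-98) + 5/156 = 7742 + 5/156 = 1207757/156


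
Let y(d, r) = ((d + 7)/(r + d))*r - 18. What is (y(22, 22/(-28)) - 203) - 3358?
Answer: -96662/27 ≈ -3580.1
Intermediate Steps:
y(d, r) = -18 + r*(7 + d)/(d + r) (y(d, r) = ((7 + d)/(d + r))*r - 18 = r*(7 + d)/(d + r) - 18 = -18 + r*(7 + d)/(d + r))
(y(22, 22/(-28)) - 203) - 3358 = ((-18*22 - 242/(-28) + 22*(22/(-28)))/(22 + 22/(-28)) - 203) - 3358 = ((-396 - 242*(-1)/28 + 22*(22*(-1/28)))/(22 + 22*(-1/28)) - 203) - 3358 = ((-396 - 11*(-11/14) + 22*(-11/14))/(22 - 11/14) - 203) - 3358 = ((-396 + 121/14 - 121/7)/(297/14) - 203) - 3358 = ((14/297)*(-5665/14) - 203) - 3358 = (-515/27 - 203) - 3358 = -5996/27 - 3358 = -96662/27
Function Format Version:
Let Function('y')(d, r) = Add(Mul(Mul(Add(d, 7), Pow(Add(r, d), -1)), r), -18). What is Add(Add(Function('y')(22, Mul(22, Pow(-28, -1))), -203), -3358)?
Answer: Rational(-96662, 27) ≈ -3580.1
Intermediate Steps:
Function('y')(d, r) = Add(-18, Mul(r, Pow(Add(d, r), -1), Add(7, d))) (Function('y')(d, r) = Add(Mul(Mul(Add(7, d), Pow(Add(d, r), -1)), r), -18) = Add(Mul(Mul(Pow(Add(d, r), -1), Add(7, d)), r), -18) = Add(Mul(r, Pow(Add(d, r), -1), Add(7, d)), -18) = Add(-18, Mul(r, Pow(Add(d, r), -1), Add(7, d))))
Add(Add(Function('y')(22, Mul(22, Pow(-28, -1))), -203), -3358) = Add(Add(Mul(Pow(Add(22, Mul(22, Pow(-28, -1))), -1), Add(Mul(-18, 22), Mul(-11, Mul(22, Pow(-28, -1))), Mul(22, Mul(22, Pow(-28, -1))))), -203), -3358) = Add(Add(Mul(Pow(Add(22, Mul(22, Rational(-1, 28))), -1), Add(-396, Mul(-11, Mul(22, Rational(-1, 28))), Mul(22, Mul(22, Rational(-1, 28))))), -203), -3358) = Add(Add(Mul(Pow(Add(22, Rational(-11, 14)), -1), Add(-396, Mul(-11, Rational(-11, 14)), Mul(22, Rational(-11, 14)))), -203), -3358) = Add(Add(Mul(Pow(Rational(297, 14), -1), Add(-396, Rational(121, 14), Rational(-121, 7))), -203), -3358) = Add(Add(Mul(Rational(14, 297), Rational(-5665, 14)), -203), -3358) = Add(Add(Rational(-515, 27), -203), -3358) = Add(Rational(-5996, 27), -3358) = Rational(-96662, 27)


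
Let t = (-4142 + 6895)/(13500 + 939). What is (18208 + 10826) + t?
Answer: 419224679/14439 ≈ 29034.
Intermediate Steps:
t = 2753/14439 ≈ 0.19066
(18208 + 10826) + t = (18208 + 10826) + 2753/14439 = 29034 + 2753/14439 = 419224679/14439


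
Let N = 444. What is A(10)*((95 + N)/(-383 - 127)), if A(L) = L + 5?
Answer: -539/34 ≈ -15.853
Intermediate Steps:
A(L) = 5 + L
A(10)*((95 + N)/(-383 - 127)) = (5 + 10)*((95 + 444)/(-383 - 127)) = 15*(539/(-510)) = 15*(539*(-1/510)) = 15*(-539/510) = -539/34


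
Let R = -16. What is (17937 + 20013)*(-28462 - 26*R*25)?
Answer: -685452900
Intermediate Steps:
(17937 + 20013)*(-28462 - 26*R*25) = (17937 + 20013)*(-28462 - 26*(-16)*25) = 37950*(-28462 + 416*25) = 37950*(-28462 + 10400) = 37950*(-18062) = -685452900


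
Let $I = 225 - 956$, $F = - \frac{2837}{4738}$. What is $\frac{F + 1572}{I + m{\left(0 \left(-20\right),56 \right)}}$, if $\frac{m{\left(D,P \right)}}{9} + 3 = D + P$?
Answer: $- \frac{7445299}{1203452} \approx -6.1866$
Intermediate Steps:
$F = - \frac{2837}{4738}$ ($F = \left(-2837\right) \frac{1}{4738} = - \frac{2837}{4738} \approx -0.59878$)
$I = -731$ ($I = 225 - 956 = -731$)
$m{\left(D,P \right)} = -27 + 9 D + 9 P$ ($m{\left(D,P \right)} = -27 + 9 \left(D + P\right) = -27 + \left(9 D + 9 P\right) = -27 + 9 D + 9 P$)
$\frac{F + 1572}{I + m{\left(0 \left(-20\right),56 \right)}} = \frac{- \frac{2837}{4738} + 1572}{-731 + \left(-27 + 9 \cdot 0 \left(-20\right) + 9 \cdot 56\right)} = \frac{7445299}{4738 \left(-731 + \left(-27 + 9 \cdot 0 + 504\right)\right)} = \frac{7445299}{4738 \left(-731 + \left(-27 + 0 + 504\right)\right)} = \frac{7445299}{4738 \left(-731 + 477\right)} = \frac{7445299}{4738 \left(-254\right)} = \frac{7445299}{4738} \left(- \frac{1}{254}\right) = - \frac{7445299}{1203452}$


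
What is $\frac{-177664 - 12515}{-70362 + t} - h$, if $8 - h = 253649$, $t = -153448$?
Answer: $\frac{56767582389}{223810} \approx 2.5364 \cdot 10^{5}$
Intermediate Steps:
$h = -253641$ ($h = 8 - 253649 = -253641$)
$\frac{-177664 - 12515}{-70362 + t} - h = \frac{-177664 - 12515}{-70362 - 153448} - -253641 = - \frac{190179}{-223810} + 253641 = \left(-190179\right) \left(- \frac{1}{223810}\right) + 253641 = \frac{190179}{223810} + 253641 = \frac{56767582389}{223810}$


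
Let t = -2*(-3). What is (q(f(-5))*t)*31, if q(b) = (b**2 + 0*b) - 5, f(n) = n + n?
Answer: 17670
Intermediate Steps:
f(n) = 2*n
q(b) = -5 + b**2 (q(b) = (b**2 + 0) - 5 = b**2 - 5 = -5 + b**2)
t = 6
(q(f(-5))*t)*31 = ((-5 + (2*(-5))**2)*6)*31 = ((-5 + (-10)**2)*6)*31 = ((-5 + 100)*6)*31 = (95*6)*31 = 570*31 = 17670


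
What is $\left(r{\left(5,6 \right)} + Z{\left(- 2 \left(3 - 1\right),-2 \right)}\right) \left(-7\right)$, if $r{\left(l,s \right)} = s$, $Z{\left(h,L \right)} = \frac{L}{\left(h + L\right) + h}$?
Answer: $- \frac{217}{5} \approx -43.4$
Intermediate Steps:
$Z{\left(h,L \right)} = \frac{L}{L + 2 h}$ ($Z{\left(h,L \right)} = \frac{L}{\left(L + h\right) + h} = \frac{L}{L + 2 h}$)
$\left(r{\left(5,6 \right)} + Z{\left(- 2 \left(3 - 1\right),-2 \right)}\right) \left(-7\right) = \left(6 - \frac{2}{-2 + 2 \left(- 2 \left(3 - 1\right)\right)}\right) \left(-7\right) = \left(6 - \frac{2}{-2 + 2 \left(\left(-2\right) 2\right)}\right) \left(-7\right) = \left(6 - \frac{2}{-2 + 2 \left(-4\right)}\right) \left(-7\right) = \left(6 - \frac{2}{-2 - 8}\right) \left(-7\right) = \left(6 - \frac{2}{-10}\right) \left(-7\right) = \left(6 - - \frac{1}{5}\right) \left(-7\right) = \left(6 + \frac{1}{5}\right) \left(-7\right) = \frac{31}{5} \left(-7\right) = - \frac{217}{5}$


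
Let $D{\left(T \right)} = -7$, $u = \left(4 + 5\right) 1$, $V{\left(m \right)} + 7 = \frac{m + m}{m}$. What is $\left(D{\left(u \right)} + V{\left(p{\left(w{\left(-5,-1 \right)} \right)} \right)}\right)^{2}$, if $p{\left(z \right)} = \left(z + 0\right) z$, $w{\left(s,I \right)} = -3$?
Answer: $144$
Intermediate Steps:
$p{\left(z \right)} = z^{2}$ ($p{\left(z \right)} = z z = z^{2}$)
$V{\left(m \right)} = -5$ ($V{\left(m \right)} = -7 + \frac{m + m}{m} = -7 + \frac{2 m}{m} = -7 + 2 = -5$)
$u = 9$ ($u = 9 \cdot 1 = 9$)
$\left(D{\left(u \right)} + V{\left(p{\left(w{\left(-5,-1 \right)} \right)} \right)}\right)^{2} = \left(-7 - 5\right)^{2} = \left(-12\right)^{2} = 144$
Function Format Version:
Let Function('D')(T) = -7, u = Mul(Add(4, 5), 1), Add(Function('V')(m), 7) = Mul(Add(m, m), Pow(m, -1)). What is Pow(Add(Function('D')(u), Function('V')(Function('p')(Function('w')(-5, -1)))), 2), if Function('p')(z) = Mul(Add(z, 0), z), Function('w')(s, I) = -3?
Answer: 144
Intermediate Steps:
Function('p')(z) = Pow(z, 2) (Function('p')(z) = Mul(z, z) = Pow(z, 2))
Function('V')(m) = -5 (Function('V')(m) = Add(-7, Mul(Add(m, m), Pow(m, -1))) = Add(-7, Mul(Mul(2, m), Pow(m, -1))) = Add(-7, 2) = -5)
u = 9 (u = Mul(9, 1) = 9)
Pow(Add(Function('D')(u), Function('V')(Function('p')(Function('w')(-5, -1)))), 2) = Pow(Add(-7, -5), 2) = Pow(-12, 2) = 144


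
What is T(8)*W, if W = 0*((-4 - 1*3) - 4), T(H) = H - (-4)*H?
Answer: 0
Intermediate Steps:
T(H) = 5*H (T(H) = H + 4*H = 5*H)
W = 0 (W = 0*((-4 - 3) - 4) = 0*(-7 - 4) = 0*(-11) = 0)
T(8)*W = (5*8)*0 = 40*0 = 0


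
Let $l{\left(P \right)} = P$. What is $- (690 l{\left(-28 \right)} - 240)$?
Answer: $19560$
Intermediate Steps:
$- (690 l{\left(-28 \right)} - 240) = - (690 \left(-28\right) - 240) = - (-19320 - 240) = \left(-1\right) \left(-19560\right) = 19560$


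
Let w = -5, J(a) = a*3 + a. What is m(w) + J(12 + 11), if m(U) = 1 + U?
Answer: 88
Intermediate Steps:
J(a) = 4*a (J(a) = 3*a + a = 4*a)
m(w) + J(12 + 11) = (1 - 5) + 4*(12 + 11) = -4 + 4*23 = -4 + 92 = 88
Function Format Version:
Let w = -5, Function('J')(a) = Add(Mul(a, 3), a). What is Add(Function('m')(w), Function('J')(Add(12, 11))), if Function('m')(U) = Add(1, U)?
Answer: 88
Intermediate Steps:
Function('J')(a) = Mul(4, a) (Function('J')(a) = Add(Mul(3, a), a) = Mul(4, a))
Add(Function('m')(w), Function('J')(Add(12, 11))) = Add(Add(1, -5), Mul(4, Add(12, 11))) = Add(-4, Mul(4, 23)) = Add(-4, 92) = 88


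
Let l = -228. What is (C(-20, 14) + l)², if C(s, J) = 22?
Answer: 42436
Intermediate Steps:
(C(-20, 14) + l)² = (22 - 228)² = (-206)² = 42436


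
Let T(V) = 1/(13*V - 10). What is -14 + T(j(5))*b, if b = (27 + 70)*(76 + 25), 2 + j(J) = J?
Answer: 9391/29 ≈ 323.83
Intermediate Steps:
j(J) = -2 + J
b = 9797 (b = 97*101 = 9797)
T(V) = 1/(-10 + 13*V)
-14 + T(j(5))*b = -14 + 9797/(-10 + 13*(-2 + 5)) = -14 + 9797/(-10 + 13*3) = -14 + 9797/(-10 + 39) = -14 + 9797/29 = 9391/29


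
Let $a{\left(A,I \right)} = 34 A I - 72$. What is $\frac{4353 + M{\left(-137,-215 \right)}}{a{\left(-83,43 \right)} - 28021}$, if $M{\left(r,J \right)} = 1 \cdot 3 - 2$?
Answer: $- \frac{4354}{149439} \approx -0.029136$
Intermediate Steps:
$a{\left(A,I \right)} = -72 + 34 A I$ ($a{\left(A,I \right)} = 34 A I - 72 = -72 + 34 A I$)
$M{\left(r,J \right)} = 1$ ($M{\left(r,J \right)} = 3 - 2 = 1$)
$\frac{4353 + M{\left(-137,-215 \right)}}{a{\left(-83,43 \right)} - 28021} = \frac{4353 + 1}{\left(-72 + 34 \left(-83\right) 43\right) - 28021} = \frac{4354}{\left(-72 - 121346\right) - 28021} = \frac{4354}{-121418 - 28021} = \frac{4354}{-149439} = 4354 \left(- \frac{1}{149439}\right) = - \frac{4354}{149439}$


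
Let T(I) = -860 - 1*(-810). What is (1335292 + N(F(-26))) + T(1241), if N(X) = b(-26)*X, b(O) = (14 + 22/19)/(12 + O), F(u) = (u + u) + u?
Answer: 177598418/133 ≈ 1.3353e+6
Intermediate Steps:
F(u) = 3*u (F(u) = 2*u + u = 3*u)
T(I) = -50 (T(I) = -860 + 810 = -50)
b(O) = 288/(19*(12 + O)) (b(O) = (14 + 22*(1/19))/(12 + O) = (14 + 22/19)/(12 + O) = 288/(19*(12 + O)))
N(X) = -144*X/133 (N(X) = (288/(19*(12 - 26)))*X = ((288/19)/(-14))*X = ((288/19)*(-1/14))*X = -144*X/133)
(1335292 + N(F(-26))) + T(1241) = (1335292 - 432*(-26)/133) - 50 = (1335292 - 144/133*(-78)) - 50 = (1335292 + 11232/133) - 50 = 177605068/133 - 50 = 177598418/133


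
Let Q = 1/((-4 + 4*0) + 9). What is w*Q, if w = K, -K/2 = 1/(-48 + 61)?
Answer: -2/65 ≈ -0.030769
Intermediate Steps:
K = -2/13 (K = -2/(-48 + 61) = -2/13 ≈ -0.15385)
w = -2/13 ≈ -0.15385
Q = 1/5 (Q = 1/((-4 + 0) + 9) = 1/(-4 + 9) = 1/5 ≈ 0.20000)
w*Q = -2/13*1/5 = -2/65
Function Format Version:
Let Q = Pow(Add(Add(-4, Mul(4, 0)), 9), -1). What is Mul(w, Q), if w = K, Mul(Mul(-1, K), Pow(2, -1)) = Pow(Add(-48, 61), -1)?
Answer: Rational(-2, 65) ≈ -0.030769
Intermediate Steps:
K = Rational(-2, 13) (K = Mul(-2, Pow(Add(-48, 61), -1)) = Mul(-2, Pow(13, -1)) = Mul(-2, Rational(1, 13)) = Rational(-2, 13) ≈ -0.15385)
w = Rational(-2, 13) ≈ -0.15385
Q = Rational(1, 5) (Q = Pow(Add(Add(-4, 0), 9), -1) = Pow(Add(-4, 9), -1) = Pow(5, -1) = Rational(1, 5) ≈ 0.20000)
Mul(w, Q) = Mul(Rational(-2, 13), Rational(1, 5)) = Rational(-2, 65)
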